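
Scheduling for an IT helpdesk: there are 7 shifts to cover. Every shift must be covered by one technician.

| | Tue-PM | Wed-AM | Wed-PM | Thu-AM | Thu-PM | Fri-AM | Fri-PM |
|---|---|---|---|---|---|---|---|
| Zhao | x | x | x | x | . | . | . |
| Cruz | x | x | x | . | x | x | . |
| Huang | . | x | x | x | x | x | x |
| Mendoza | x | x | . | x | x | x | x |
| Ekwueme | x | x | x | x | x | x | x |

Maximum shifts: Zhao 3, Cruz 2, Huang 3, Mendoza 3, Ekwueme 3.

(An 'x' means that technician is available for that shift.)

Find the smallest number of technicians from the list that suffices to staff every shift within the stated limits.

3

7 slots to fill and no one can take more than 3, so at least ⌈7/3⌉ = 3 technicians are needed.
Zhao, Cruz, and Huang alone can cover everything: Tue-PM→Zhao, Wed-AM→Zhao, Wed-PM→Huang, Thu-AM→Zhao, Thu-PM→Cruz, Fri-AM→Cruz, Fri-PM→Huang.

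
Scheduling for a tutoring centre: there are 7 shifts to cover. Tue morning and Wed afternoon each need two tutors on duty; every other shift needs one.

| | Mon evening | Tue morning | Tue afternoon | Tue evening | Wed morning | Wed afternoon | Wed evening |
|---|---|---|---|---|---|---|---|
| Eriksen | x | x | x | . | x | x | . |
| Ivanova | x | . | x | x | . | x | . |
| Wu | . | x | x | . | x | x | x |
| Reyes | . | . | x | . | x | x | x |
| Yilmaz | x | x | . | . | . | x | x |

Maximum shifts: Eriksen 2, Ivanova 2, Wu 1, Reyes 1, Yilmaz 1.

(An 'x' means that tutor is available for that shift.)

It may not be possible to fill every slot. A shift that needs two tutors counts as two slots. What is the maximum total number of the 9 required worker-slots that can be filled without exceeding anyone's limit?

Total capacity across all tutors is 2+2+1+1+1 = 7, and 9 slots are needed, so at most 7 can be filled.
An assignment achieving 7: Mon evening→Eriksen, Tue morning→Eriksen+Wu, Tue afternoon→Ivanova, Tue evening→Ivanova, Wed morning→Reyes, Wed evening→Yilmaz.
Loads: Eriksen 2/2, Ivanova 2/2, Wu 1/1, Reyes 1/1, Yilmaz 1/1.

7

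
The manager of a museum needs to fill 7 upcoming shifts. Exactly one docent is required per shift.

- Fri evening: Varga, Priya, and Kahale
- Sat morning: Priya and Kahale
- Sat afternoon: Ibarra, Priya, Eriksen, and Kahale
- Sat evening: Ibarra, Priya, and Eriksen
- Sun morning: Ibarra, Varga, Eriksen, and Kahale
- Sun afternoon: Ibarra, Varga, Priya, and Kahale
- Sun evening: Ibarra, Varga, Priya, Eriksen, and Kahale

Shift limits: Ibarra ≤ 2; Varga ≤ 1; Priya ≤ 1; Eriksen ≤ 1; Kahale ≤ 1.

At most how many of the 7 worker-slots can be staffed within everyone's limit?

Total capacity across all docents is 2+1+1+1+1 = 6, and 7 slots are needed, so at most 6 can be filled.
An assignment achieving 6: Fri evening→Varga, Sat morning→Priya, Sat afternoon→Ibarra, Sat evening→Ibarra, Sun morning→Eriksen, Sun afternoon→Kahale.
Loads: Ibarra 2/2, Varga 1/1, Priya 1/1, Eriksen 1/1, Kahale 1/1.

6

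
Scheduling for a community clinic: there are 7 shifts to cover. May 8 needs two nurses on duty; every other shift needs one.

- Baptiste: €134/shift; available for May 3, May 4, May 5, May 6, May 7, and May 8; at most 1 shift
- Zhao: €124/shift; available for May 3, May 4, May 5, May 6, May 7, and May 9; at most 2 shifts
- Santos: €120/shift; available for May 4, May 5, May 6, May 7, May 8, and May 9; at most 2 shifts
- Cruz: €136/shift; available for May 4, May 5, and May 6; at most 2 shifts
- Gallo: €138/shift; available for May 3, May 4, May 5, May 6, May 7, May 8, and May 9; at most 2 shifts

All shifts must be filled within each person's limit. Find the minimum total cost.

Picking the cheapest available nurse for each shift independently would cost €978, but that ignores the shift limits.
An optimal schedule: May 3→Baptiste, May 4→Santos, May 5→Cruz, May 6→Cruz, May 7→Zhao, May 8→Santos+Gallo, May 9→Zhao.
Total: 134 + 120 + 136 + 136 + 124 + 120 + 138 + 124 = €1032.

€1032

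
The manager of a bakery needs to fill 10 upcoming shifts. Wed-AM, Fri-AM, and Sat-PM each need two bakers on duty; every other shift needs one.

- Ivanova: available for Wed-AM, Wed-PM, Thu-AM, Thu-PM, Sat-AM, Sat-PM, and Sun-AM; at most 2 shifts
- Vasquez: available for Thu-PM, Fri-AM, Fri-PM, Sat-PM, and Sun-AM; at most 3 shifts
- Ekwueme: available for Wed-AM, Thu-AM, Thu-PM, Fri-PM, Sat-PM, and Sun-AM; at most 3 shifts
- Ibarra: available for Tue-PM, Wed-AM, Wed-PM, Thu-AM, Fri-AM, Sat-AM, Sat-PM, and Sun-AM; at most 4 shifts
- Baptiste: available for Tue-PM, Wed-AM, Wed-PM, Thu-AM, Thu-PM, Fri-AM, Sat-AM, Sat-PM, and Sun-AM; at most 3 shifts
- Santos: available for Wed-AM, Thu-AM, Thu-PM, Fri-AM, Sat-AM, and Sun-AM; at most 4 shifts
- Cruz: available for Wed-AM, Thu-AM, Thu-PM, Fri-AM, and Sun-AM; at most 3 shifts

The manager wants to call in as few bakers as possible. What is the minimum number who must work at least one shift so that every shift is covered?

13 slots to fill and no one can take more than 4, so at least ⌈13/4⌉ = 4 bakers are needed.
Ivanova, Vasquez, Ibarra, and Santos alone can cover everything: Tue-PM→Ibarra, Wed-AM→Ivanova+Ibarra, Wed-PM→Ivanova, Thu-AM→Ibarra, Thu-PM→Santos, Fri-AM→Vasquez+Santos, Fri-PM→Vasquez, Sat-AM→Santos, Sat-PM→Vasquez+Ibarra, Sun-AM→Santos.

4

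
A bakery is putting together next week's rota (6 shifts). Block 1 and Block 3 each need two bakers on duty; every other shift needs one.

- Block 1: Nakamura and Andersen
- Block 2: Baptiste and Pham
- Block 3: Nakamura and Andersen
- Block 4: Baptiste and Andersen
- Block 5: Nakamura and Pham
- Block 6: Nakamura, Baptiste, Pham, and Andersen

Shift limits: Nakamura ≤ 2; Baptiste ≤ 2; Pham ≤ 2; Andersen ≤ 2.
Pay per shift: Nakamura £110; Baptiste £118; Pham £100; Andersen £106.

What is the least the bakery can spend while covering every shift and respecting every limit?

£868

Block 1 can only be covered by Nakamura and Andersen, so that assignment is forced.
Block 3 can only be covered by Nakamura and Andersen, so that assignment is forced.
Picking the cheapest available baker for each shift independently would cost £838, but that ignores the shift limits.
An optimal schedule: Block 1→Nakamura+Andersen, Block 2→Baptiste, Block 3→Nakamura+Andersen, Block 4→Baptiste, Block 5→Pham, Block 6→Pham.
Total: 110 + 106 + 118 + 110 + 106 + 118 + 100 + 100 = £868.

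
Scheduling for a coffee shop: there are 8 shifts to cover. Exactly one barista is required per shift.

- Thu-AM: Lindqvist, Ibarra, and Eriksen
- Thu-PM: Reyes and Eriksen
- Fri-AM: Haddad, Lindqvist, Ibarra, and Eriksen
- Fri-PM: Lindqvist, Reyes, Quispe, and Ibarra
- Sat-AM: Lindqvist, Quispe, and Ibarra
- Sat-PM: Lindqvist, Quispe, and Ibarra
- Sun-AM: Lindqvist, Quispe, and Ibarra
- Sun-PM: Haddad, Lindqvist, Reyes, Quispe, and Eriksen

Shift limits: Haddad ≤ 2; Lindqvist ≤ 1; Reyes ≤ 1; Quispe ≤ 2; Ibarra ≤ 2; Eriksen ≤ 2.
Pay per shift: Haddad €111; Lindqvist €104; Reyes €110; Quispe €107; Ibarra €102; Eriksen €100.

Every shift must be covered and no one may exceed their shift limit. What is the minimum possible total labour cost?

€832

Picking the cheapest available barista for each shift independently would cost €808, but that ignores the shift limits.
An optimal schedule: Thu-AM→Eriksen, Thu-PM→Eriksen, Fri-AM→Lindqvist, Fri-PM→Quispe, Sat-AM→Ibarra, Sat-PM→Ibarra, Sun-AM→Quispe, Sun-PM→Reyes.
Total: 100 + 100 + 104 + 107 + 102 + 102 + 107 + 110 = €832.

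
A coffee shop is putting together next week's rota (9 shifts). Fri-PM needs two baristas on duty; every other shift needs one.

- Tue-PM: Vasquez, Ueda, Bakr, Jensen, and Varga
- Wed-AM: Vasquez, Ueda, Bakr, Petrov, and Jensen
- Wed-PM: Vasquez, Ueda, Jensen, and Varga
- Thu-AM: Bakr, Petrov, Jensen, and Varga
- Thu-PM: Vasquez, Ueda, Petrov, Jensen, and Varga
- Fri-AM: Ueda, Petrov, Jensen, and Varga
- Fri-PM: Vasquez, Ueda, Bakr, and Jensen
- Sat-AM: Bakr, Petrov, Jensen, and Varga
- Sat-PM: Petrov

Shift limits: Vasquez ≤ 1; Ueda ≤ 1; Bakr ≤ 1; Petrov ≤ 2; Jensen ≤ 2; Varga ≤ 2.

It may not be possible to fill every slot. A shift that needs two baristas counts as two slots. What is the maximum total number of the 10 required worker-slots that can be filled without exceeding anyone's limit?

Total capacity across all baristas is 1+1+1+2+2+2 = 9, and 10 slots are needed, so at most 9 can be filled.
An assignment achieving 9: Tue-PM→Varga, Wed-AM→Jensen, Wed-PM→Vasquez, Thu-AM→Bakr, Thu-PM→Varga, Fri-AM→Ueda, Fri-PM→Jensen, Sat-AM→Petrov, Sat-PM→Petrov.
Loads: Vasquez 1/1, Ueda 1/1, Bakr 1/1, Petrov 2/2, Jensen 2/2, Varga 2/2.

9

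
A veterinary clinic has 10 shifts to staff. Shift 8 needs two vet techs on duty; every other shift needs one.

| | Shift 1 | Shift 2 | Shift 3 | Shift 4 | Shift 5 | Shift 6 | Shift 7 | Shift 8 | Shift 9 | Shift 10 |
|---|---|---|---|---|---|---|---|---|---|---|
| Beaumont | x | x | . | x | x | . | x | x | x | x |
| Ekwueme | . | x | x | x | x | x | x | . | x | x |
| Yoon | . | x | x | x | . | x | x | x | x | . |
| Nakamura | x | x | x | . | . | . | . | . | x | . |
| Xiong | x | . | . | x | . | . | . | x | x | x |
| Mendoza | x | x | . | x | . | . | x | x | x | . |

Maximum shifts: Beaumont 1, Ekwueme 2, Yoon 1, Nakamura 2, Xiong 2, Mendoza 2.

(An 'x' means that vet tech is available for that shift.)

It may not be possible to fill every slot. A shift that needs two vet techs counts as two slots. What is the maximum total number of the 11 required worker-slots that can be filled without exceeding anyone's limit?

Total capacity across all vet techs is 1+2+1+2+2+2 = 10, and 11 slots are needed, so at most 10 can be filled.
An assignment achieving 10: Shift 1→Nakamura, Shift 2→Nakamura, Shift 3→Ekwueme, Shift 4→Mendoza, Shift 5→Beaumont, Shift 6→Ekwueme, Shift 7→Yoon, Shift 8→Xiong+Mendoza, Shift 10→Xiong.
Loads: Beaumont 1/1, Ekwueme 2/2, Yoon 1/1, Nakamura 2/2, Xiong 2/2, Mendoza 2/2.

10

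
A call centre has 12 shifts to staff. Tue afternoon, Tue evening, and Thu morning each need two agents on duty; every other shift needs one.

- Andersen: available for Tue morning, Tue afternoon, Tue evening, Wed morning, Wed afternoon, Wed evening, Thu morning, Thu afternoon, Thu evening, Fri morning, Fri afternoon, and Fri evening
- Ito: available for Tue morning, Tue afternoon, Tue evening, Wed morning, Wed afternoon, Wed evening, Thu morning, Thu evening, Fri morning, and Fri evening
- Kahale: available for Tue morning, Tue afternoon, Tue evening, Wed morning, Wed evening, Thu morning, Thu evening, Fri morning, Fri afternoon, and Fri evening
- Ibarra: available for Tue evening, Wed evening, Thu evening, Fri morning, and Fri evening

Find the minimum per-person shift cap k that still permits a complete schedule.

4

With 4 agents and 15 worker-slots to fill, someone must work at least ⌈15/4⌉ = 4 shifts, so k ≥ 4.
k = 4 works: Tue morning→Andersen, Tue afternoon→Ito+Kahale, Tue evening→Kahale+Ibarra, Wed morning→Ito, Wed afternoon→Andersen, Wed evening→Ito, Thu morning→Ito+Kahale, Thu afternoon→Andersen, Thu evening→Kahale, Fri morning→Ibarra, Fri afternoon→Andersen, Fri evening→Ibarra.
Loads: Andersen 4, Ito 4, Kahale 4, Ibarra 3 — all ≤ 4.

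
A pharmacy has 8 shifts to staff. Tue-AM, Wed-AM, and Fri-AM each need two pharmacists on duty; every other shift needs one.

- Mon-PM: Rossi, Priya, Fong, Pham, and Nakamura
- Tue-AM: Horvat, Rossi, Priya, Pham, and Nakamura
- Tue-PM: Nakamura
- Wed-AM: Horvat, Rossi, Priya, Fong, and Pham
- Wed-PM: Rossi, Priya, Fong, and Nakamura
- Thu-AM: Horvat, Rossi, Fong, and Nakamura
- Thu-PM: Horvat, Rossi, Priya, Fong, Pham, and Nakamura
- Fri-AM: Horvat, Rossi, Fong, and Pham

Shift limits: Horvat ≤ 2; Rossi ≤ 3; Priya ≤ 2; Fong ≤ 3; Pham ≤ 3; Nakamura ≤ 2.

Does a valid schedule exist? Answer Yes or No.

Yes

Tue-PM can only be covered by Nakamura, so that assignment is forced.
One valid schedule: Mon-PM→Rossi, Tue-AM→Priya+Pham, Tue-PM→Nakamura, Wed-AM→Priya+Fong, Wed-PM→Rossi, Thu-AM→Horvat, Thu-PM→Horvat, Fri-AM→Rossi+Fong.
Loads: Horvat 2/2, Rossi 3/3, Priya 2/2, Fong 2/3, Pham 1/3, Nakamura 1/2 — all within limits.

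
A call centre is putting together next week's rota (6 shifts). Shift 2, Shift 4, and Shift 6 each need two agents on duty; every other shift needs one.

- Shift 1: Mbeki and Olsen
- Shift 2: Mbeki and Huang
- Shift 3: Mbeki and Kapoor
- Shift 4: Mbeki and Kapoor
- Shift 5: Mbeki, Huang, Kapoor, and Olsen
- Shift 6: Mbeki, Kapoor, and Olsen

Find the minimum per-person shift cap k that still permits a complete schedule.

With 4 agents and 9 worker-slots to fill, someone must work at least ⌈9/4⌉ = 3 shifts, so k ≥ 3.
k = 3 works: Shift 1→Mbeki, Shift 2→Mbeki+Huang, Shift 3→Kapoor, Shift 4→Mbeki+Kapoor, Shift 5→Huang, Shift 6→Kapoor+Olsen.
Loads: Mbeki 3, Huang 2, Kapoor 3, Olsen 1 — all ≤ 3.

3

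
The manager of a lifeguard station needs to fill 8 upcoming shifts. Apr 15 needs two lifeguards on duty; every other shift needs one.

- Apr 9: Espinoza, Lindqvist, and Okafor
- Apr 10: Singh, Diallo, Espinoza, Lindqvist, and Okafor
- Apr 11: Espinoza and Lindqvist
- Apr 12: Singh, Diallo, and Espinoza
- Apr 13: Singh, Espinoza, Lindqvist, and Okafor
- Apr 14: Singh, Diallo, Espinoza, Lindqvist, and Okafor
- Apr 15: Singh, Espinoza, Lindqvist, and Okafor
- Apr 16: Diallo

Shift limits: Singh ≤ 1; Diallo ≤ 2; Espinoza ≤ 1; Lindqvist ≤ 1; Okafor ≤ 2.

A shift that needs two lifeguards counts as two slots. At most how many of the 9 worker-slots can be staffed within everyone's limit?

7

Total capacity across all lifeguards is 1+2+1+1+2 = 7, and 9 slots are needed, so at most 7 can be filled.
An assignment achieving 7: Apr 9→Lindqvist, Apr 10→Diallo, Apr 11→Espinoza, Apr 12→Singh, Apr 13→Okafor, Apr 15→Okafor, Apr 16→Diallo.
Loads: Singh 1/1, Diallo 2/2, Espinoza 1/1, Lindqvist 1/1, Okafor 2/2.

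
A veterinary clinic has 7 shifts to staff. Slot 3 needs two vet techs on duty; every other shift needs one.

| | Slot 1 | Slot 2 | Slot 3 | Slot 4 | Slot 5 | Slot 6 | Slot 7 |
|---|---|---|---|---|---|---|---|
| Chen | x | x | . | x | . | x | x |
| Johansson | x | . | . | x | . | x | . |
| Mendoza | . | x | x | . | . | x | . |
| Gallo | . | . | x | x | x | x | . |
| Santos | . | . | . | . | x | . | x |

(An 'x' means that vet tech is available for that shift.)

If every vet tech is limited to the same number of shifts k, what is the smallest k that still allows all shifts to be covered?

With 5 vet techs and 8 worker-slots to fill, someone must work at least ⌈8/5⌉ = 2 shifts, so k ≥ 2.
k = 2 works: Slot 1→Chen, Slot 2→Chen, Slot 3→Mendoza+Gallo, Slot 4→Johansson, Slot 5→Gallo, Slot 6→Johansson, Slot 7→Santos.
Loads: Chen 2, Johansson 2, Mendoza 1, Gallo 2, Santos 1 — all ≤ 2.

2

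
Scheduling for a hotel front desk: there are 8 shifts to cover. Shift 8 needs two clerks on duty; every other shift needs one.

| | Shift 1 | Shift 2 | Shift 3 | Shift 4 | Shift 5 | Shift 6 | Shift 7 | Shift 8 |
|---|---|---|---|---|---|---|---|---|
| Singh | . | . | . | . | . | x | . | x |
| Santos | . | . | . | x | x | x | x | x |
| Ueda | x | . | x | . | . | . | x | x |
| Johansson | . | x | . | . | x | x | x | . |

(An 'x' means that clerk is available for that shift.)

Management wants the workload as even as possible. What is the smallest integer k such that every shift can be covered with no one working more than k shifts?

3

With 4 clerks and 9 worker-slots to fill, someone must work at least ⌈9/4⌉ = 3 shifts, so k ≥ 3.
k = 3 works: Shift 1→Ueda, Shift 2→Johansson, Shift 3→Ueda, Shift 4→Santos, Shift 5→Santos, Shift 6→Singh, Shift 7→Santos, Shift 8→Singh+Ueda.
Loads: Singh 2, Santos 3, Ueda 3, Johansson 1 — all ≤ 3.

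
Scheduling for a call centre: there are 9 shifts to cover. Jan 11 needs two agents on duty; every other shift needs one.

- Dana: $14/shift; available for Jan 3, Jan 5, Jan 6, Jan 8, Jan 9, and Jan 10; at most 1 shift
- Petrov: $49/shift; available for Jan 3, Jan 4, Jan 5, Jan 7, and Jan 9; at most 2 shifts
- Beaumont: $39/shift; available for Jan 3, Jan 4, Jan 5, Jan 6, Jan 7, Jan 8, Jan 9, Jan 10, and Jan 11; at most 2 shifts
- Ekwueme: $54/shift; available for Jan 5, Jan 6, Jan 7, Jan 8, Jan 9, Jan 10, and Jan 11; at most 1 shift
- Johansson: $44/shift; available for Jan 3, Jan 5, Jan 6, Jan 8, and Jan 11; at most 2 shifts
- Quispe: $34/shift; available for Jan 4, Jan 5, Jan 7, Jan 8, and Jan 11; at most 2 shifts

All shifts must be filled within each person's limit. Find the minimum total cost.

Picking the cheapest available agent for each shift independently would cost $225, but that ignores the shift limits.
An optimal schedule: Jan 3→Petrov, Jan 4→Petrov, Jan 5→Quispe, Jan 6→Beaumont, Jan 7→Beaumont, Jan 8→Johansson, Jan 9→Ekwueme, Jan 10→Dana, Jan 11→Johansson+Quispe.
Total: 49 + 49 + 34 + 39 + 39 + 44 + 54 + 14 + 44 + 34 = $400.

$400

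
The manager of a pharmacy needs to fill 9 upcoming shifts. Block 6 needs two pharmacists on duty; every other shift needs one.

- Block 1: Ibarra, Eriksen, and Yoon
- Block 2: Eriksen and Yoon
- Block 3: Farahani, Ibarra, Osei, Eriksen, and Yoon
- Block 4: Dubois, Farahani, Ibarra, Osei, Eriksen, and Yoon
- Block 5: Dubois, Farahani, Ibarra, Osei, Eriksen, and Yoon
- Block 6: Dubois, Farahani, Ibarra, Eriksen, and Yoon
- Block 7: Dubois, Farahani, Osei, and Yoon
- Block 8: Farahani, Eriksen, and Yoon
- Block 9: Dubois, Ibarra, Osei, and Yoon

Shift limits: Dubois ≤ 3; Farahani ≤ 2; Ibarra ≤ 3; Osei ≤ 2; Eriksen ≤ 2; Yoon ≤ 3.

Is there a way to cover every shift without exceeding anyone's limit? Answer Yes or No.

One valid schedule: Block 1→Ibarra, Block 2→Eriksen, Block 3→Farahani, Block 4→Dubois, Block 5→Ibarra, Block 6→Ibarra+Eriksen, Block 7→Dubois, Block 8→Farahani, Block 9→Dubois.
Loads: Dubois 3/3, Farahani 2/2, Ibarra 3/3, Osei 0/2, Eriksen 2/2, Yoon 0/3 — all within limits.

Yes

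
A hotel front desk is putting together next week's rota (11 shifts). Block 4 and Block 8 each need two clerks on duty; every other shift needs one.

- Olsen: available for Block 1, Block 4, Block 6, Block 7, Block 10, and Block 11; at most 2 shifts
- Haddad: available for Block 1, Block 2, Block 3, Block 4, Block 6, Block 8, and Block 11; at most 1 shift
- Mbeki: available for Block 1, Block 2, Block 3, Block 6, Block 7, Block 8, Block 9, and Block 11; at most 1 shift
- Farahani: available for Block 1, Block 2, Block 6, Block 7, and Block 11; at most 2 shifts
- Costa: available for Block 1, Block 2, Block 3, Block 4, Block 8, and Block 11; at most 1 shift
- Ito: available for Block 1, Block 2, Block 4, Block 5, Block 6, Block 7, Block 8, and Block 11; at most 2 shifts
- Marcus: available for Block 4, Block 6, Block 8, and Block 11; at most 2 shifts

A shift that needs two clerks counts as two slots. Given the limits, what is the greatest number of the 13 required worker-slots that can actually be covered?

Total capacity across all clerks is 2+1+1+2+1+2+2 = 11, and 13 slots are needed, so at most 11 can be filled.
An assignment achieving 11: Block 1→Farahani, Block 2→Farahani, Block 3→Haddad, Block 4→Costa+Ito, Block 5→Ito, Block 6→Marcus, Block 7→Olsen, Block 8→Marcus, Block 9→Mbeki, Block 10→Olsen.
Loads: Olsen 2/2, Haddad 1/1, Mbeki 1/1, Farahani 2/2, Costa 1/1, Ito 2/2, Marcus 2/2.

11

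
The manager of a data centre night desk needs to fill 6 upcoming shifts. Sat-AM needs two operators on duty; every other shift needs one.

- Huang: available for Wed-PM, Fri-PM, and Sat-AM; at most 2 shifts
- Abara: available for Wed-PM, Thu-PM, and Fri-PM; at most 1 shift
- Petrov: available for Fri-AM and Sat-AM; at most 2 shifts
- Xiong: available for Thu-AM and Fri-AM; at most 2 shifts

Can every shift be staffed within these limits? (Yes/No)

Total capacity is 7 and 7 slots are needed, so capacity alone doesn't rule it out.
Shifts {Wed-PM, Thu-PM, Fri-PM, Sat-AM} need 5 worker-slots in total, but the operators available for any of those shifts (Huang, Abara, and Petrov) can supply at most 4 among them. So no valid schedule exists.

No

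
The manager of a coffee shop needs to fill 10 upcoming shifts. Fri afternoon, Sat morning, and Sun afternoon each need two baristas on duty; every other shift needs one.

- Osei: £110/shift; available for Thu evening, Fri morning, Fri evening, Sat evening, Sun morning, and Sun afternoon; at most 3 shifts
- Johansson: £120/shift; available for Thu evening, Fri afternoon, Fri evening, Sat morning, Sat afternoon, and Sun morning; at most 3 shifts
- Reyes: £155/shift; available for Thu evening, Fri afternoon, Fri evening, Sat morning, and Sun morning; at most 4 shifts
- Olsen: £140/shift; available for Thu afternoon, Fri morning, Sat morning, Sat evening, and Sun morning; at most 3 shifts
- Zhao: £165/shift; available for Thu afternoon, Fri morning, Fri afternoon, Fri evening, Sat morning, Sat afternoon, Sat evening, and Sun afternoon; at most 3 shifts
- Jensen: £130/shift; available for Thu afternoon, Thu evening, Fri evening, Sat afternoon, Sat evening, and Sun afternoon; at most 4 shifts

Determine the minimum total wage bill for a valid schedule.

Picking the cheapest available barista for each shift independently would cost £1575, but that ignores the shift limits.
An optimal schedule: Thu afternoon→Jensen, Thu evening→Osei, Fri morning→Osei, Fri afternoon→Johansson+Reyes, Fri evening→Jensen, Sat morning→Johansson+Olsen, Sat afternoon→Johansson, Sat evening→Jensen, Sun morning→Olsen, Sun afternoon→Osei+Jensen.
Total: 130 + 110 + 110 + 120 + 155 + 130 + 120 + 140 + 120 + 130 + 140 + 110 + 130 = £1645.

£1645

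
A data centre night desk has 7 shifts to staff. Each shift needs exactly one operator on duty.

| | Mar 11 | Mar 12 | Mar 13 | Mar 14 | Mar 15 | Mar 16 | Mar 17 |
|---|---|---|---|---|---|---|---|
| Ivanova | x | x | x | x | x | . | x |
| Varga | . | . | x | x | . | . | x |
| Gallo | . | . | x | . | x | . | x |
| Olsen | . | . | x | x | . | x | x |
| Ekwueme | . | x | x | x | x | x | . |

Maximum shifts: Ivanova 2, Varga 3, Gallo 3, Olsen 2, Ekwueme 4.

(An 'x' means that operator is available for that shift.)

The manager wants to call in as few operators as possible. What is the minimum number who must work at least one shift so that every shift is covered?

7 slots to fill and no one can take more than 4, so at least ⌈7/4⌉ = 2 operators are needed.
No set of 2 operators can cover every shift (each such set leaves at least one shift with no one available or exceeds a cap).
Ivanova, Varga, and Ekwueme alone can cover everything: Mar 11→Ivanova, Mar 12→Ivanova, Mar 13→Varga, Mar 14→Varga, Mar 15→Ekwueme, Mar 16→Ekwueme, Mar 17→Varga.

3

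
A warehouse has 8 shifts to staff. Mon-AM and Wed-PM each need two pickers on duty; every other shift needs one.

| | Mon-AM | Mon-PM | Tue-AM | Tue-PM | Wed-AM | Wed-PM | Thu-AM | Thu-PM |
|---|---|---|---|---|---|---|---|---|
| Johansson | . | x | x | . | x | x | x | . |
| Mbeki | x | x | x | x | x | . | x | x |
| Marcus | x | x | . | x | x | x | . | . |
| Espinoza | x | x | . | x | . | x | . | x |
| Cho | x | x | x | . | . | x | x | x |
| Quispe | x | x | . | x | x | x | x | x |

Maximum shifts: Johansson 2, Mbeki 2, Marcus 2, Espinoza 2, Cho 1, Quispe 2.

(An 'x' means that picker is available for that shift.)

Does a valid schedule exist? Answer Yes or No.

Yes

One valid schedule: Mon-AM→Marcus+Espinoza, Mon-PM→Marcus, Tue-AM→Johansson, Tue-PM→Mbeki, Wed-AM→Johansson, Wed-PM→Cho+Quispe, Thu-AM→Mbeki, Thu-PM→Espinoza.
Loads: Johansson 2/2, Mbeki 2/2, Marcus 2/2, Espinoza 2/2, Cho 1/1, Quispe 1/2 — all within limits.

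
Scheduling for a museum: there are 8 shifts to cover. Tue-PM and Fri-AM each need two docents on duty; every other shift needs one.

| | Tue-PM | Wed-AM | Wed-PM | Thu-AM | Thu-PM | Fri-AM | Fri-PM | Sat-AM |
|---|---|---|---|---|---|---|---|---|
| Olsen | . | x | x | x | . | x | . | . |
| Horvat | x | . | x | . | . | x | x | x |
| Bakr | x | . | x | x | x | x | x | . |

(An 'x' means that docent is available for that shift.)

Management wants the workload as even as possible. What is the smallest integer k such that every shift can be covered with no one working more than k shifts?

4

With 3 docents and 10 worker-slots to fill, someone must work at least ⌈10/3⌉ = 4 shifts, so k ≥ 4.
k = 4 works: Tue-PM→Horvat+Bakr, Wed-AM→Olsen, Wed-PM→Olsen, Thu-AM→Olsen, Thu-PM→Bakr, Fri-AM→Olsen+Horvat, Fri-PM→Horvat, Sat-AM→Horvat.
Loads: Olsen 4, Horvat 4, Bakr 2 — all ≤ 4.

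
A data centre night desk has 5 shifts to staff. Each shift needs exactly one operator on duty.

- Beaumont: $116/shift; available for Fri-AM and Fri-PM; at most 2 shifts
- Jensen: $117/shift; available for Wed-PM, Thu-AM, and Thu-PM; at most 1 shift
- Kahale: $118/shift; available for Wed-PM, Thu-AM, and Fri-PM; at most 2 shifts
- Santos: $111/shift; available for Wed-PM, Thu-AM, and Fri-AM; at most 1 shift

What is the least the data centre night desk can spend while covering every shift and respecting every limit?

Thu-PM can only be covered by Jensen, so that assignment is forced.
Picking the cheapest available operator for each shift independently would cost $566, but that ignores the shift limits.
An optimal schedule: Wed-PM→Santos, Thu-AM→Kahale, Thu-PM→Jensen, Fri-AM→Beaumont, Fri-PM→Beaumont.
Total: 111 + 118 + 117 + 116 + 116 = $578.

$578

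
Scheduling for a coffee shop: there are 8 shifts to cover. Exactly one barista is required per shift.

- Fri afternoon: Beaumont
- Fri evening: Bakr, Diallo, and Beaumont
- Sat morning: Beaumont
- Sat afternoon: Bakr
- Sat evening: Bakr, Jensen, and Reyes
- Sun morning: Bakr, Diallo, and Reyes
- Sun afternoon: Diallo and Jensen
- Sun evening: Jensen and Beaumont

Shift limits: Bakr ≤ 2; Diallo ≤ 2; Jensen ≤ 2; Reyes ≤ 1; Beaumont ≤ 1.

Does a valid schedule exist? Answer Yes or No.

Total capacity is 8 and 8 slots are needed, so capacity alone doesn't rule it out.
Shifts {Fri afternoon, Sat morning} need 2 worker-slots in total, but the baristas available for any of those shifts (Beaumont) can supply at most 1 among them. So no valid schedule exists.

No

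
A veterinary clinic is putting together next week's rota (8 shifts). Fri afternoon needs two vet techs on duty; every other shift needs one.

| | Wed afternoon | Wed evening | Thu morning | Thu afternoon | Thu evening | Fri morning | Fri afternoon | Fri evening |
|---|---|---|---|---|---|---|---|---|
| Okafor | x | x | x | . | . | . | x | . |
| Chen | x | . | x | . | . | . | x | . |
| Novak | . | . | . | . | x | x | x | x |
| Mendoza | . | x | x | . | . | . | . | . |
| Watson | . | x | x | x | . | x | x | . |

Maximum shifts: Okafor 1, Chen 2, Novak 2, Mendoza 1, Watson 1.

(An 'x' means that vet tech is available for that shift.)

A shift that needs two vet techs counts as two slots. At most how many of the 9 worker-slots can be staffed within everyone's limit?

7

Total capacity across all vet techs is 1+2+2+1+1 = 7, and 9 slots are needed, so at most 7 can be filled.
An assignment achieving 7: Wed afternoon→Okafor, Wed evening→Mendoza, Thu morning→Chen, Thu afternoon→Watson, Thu evening→Novak, Fri afternoon→Chen, Fri evening→Novak.
Loads: Okafor 1/1, Chen 2/2, Novak 2/2, Mendoza 1/1, Watson 1/1.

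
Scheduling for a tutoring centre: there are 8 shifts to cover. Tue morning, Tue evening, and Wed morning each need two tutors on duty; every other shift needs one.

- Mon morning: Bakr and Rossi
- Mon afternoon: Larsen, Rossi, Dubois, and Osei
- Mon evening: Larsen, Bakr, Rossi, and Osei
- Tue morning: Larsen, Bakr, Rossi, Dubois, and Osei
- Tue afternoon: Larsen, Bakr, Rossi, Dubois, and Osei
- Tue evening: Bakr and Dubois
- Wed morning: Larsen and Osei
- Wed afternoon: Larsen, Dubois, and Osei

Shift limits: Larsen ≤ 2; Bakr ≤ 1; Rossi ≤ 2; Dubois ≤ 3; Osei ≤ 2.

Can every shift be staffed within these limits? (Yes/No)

No

Total capacity is 2+1+2+3+2 = 10 but 11 worker-slots are needed — infeasible.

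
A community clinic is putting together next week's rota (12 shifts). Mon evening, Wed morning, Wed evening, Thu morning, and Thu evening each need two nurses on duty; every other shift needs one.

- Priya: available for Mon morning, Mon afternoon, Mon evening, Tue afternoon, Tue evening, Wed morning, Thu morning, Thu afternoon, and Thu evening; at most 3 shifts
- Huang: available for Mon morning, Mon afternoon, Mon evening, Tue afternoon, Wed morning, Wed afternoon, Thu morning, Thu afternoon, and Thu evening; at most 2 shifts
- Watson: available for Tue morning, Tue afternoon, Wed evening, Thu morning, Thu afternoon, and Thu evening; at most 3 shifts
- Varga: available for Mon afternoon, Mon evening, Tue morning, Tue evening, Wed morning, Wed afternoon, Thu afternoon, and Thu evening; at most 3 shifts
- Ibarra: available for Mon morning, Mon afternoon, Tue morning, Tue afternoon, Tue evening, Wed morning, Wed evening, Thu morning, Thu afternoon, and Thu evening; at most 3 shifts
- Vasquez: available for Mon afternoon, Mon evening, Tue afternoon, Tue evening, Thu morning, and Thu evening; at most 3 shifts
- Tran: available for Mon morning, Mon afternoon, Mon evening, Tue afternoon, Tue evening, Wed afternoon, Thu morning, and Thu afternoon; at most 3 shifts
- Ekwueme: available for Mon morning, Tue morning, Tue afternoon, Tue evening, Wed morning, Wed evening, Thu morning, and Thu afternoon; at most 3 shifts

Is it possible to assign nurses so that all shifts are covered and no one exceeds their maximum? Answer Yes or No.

One valid schedule: Mon morning→Priya, Mon afternoon→Priya, Mon evening→Varga+Vasquez, Tue morning→Watson, Tue afternoon→Huang, Tue evening→Priya, Wed morning→Varga+Ibarra, Wed afternoon→Huang, Wed evening→Watson+Ibarra, Thu morning→Vasquez+Tran, Thu afternoon→Watson, Thu evening→Varga+Ibarra.
Loads: Priya 3/3, Huang 2/2, Watson 3/3, Varga 3/3, Ibarra 3/3, Vasquez 2/3, Tran 1/3, Ekwueme 0/3 — all within limits.

Yes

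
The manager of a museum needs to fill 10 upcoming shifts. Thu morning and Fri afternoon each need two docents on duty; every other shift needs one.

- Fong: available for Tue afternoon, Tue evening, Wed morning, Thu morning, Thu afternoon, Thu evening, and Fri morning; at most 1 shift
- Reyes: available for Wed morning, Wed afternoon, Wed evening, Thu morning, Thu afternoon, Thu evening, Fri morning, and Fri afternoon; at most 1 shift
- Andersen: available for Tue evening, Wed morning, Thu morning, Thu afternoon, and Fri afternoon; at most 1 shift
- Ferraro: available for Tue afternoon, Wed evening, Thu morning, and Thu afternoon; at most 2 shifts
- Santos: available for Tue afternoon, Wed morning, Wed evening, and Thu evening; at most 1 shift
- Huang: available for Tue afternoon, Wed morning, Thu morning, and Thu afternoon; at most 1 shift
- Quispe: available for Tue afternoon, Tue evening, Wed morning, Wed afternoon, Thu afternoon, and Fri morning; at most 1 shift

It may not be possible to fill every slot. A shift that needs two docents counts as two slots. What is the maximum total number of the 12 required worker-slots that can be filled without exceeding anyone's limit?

8

Total capacity across all docents is 1+1+1+2+1+1+1 = 8, and 12 slots are needed, so at most 8 can be filled.
An assignment achieving 8: Tue afternoon→Ferraro, Tue evening→Fong, Wed afternoon→Reyes, Wed evening→Ferraro, Thu morning→Huang, Thu evening→Santos, Fri morning→Quispe, Fri afternoon→Andersen.
Loads: Fong 1/1, Reyes 1/1, Andersen 1/1, Ferraro 2/2, Santos 1/1, Huang 1/1, Quispe 1/1.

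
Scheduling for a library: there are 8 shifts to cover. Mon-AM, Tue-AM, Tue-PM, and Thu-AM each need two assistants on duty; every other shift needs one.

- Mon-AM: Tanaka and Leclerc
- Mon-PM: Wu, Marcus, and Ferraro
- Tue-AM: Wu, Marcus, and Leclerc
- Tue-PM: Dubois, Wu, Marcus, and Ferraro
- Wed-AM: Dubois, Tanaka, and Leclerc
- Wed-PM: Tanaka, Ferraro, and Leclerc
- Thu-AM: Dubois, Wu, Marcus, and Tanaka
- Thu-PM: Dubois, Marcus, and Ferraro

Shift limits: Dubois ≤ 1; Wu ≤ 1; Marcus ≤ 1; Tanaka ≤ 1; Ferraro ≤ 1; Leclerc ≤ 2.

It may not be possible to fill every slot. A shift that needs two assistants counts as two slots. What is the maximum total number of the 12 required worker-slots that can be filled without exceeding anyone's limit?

7

Total capacity across all assistants is 1+1+1+1+1+2 = 7, and 12 slots are needed, so at most 7 can be filled.
An assignment achieving 7: Mon-AM→Tanaka+Leclerc, Mon-PM→Wu, Tue-AM→Marcus+Leclerc, Wed-AM→Dubois, Wed-PM→Ferraro.
Loads: Dubois 1/1, Wu 1/1, Marcus 1/1, Tanaka 1/1, Ferraro 1/1, Leclerc 2/2.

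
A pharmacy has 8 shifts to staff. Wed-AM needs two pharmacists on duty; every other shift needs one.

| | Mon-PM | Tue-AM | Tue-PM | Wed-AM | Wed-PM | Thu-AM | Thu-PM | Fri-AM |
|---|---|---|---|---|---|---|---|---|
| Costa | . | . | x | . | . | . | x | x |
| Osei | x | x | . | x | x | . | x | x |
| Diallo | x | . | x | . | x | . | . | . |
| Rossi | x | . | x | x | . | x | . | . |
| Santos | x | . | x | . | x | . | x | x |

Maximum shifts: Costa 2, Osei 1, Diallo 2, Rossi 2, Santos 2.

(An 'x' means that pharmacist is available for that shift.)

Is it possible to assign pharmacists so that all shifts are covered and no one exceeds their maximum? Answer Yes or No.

Total capacity is 9 and 9 slots are needed, so capacity alone doesn't rule it out.
Shifts {Tue-AM, Wed-AM} need 3 worker-slots in total, but the pharmacists available for any of those shifts (Osei and Rossi) can supply at most 2 among them. So no valid schedule exists.

No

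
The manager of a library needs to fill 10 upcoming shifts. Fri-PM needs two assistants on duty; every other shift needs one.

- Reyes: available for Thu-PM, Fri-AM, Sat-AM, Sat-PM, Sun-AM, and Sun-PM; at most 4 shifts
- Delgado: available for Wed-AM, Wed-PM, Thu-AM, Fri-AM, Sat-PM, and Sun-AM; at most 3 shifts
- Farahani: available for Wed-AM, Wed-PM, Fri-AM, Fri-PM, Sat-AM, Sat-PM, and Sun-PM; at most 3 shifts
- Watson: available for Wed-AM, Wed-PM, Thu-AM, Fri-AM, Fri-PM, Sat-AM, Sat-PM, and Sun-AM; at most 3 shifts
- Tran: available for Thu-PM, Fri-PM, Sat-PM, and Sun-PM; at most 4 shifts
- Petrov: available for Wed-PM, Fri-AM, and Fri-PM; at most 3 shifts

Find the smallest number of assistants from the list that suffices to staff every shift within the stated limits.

11 slots to fill and no one can take more than 4, so at least ⌈11/4⌉ = 3 assistants are needed.
No set of 3 assistants can cover every shift (each such set leaves at least one shift with no one available or exceeds a cap).
Reyes, Delgado, Farahani, and Watson alone can cover everything: Wed-AM→Delgado, Wed-PM→Delgado, Thu-AM→Delgado, Thu-PM→Reyes, Fri-AM→Farahani, Fri-PM→Farahani+Watson, Sat-AM→Reyes, Sat-PM→Farahani, Sun-AM→Reyes, Sun-PM→Reyes.

4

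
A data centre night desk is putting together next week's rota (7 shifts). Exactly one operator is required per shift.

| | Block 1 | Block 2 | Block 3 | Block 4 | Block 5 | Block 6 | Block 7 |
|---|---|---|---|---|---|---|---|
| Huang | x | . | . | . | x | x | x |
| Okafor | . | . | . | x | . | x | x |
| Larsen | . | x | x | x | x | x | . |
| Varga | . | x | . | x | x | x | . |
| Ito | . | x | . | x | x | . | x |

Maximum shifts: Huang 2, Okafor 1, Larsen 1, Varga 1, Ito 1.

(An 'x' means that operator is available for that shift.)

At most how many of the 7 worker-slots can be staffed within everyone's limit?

6

Total capacity across all operators is 2+1+1+1+1 = 6, and 7 slots are needed, so at most 6 can be filled.
An assignment achieving 6: Block 1→Huang, Block 2→Varga, Block 3→Larsen, Block 4→Okafor, Block 5→Ito, Block 7→Huang.
Loads: Huang 2/2, Okafor 1/1, Larsen 1/1, Varga 1/1, Ito 1/1.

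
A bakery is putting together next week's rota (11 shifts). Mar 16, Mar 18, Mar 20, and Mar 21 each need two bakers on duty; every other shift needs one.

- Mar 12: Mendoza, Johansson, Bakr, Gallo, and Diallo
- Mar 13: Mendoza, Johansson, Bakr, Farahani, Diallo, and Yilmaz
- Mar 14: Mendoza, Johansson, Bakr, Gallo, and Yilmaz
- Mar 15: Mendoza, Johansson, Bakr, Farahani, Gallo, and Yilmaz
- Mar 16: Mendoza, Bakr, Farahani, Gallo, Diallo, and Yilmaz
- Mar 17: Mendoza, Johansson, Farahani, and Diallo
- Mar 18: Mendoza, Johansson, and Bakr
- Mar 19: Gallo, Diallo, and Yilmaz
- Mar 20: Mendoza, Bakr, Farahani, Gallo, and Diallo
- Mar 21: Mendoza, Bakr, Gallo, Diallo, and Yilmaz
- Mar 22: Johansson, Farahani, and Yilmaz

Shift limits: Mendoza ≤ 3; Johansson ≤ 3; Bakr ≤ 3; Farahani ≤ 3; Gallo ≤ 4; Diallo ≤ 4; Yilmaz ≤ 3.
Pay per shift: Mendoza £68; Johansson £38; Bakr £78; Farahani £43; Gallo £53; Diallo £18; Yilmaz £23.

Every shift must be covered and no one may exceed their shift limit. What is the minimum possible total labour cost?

Picking the cheapest available baker for each shift independently would cost £390, but that ignores the shift limits.
An optimal schedule: Mar 12→Diallo, Mar 13→Johansson, Mar 14→Johansson, Mar 15→Farahani, Mar 16→Yilmaz+Farahani, Mar 17→Diallo, Mar 18→Johansson+Mendoza, Mar 19→Diallo, Mar 20→Diallo+Farahani, Mar 21→Yilmaz+Gallo, Mar 22→Yilmaz.
Total: 18 + 38 + 38 + 43 + 23 + 43 + 18 + 38 + 68 + 18 + 18 + 43 + 23 + 53 + 23 = £505.

£505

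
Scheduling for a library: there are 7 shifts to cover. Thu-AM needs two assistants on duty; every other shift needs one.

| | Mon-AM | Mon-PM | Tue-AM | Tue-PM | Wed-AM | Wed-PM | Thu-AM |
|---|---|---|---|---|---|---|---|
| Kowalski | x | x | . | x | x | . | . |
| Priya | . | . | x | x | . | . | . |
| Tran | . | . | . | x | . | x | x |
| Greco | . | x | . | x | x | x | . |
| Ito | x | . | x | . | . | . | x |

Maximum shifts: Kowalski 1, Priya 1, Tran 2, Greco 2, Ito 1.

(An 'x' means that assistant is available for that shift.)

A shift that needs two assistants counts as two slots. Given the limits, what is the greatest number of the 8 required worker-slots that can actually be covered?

Total capacity across all assistants is 1+1+2+2+1 = 7, and 8 slots are needed, so at most 7 can be filled.
An assignment achieving 7: Mon-AM→Kowalski, Mon-PM→Greco, Tue-AM→Priya, Wed-AM→Greco, Wed-PM→Tran, Thu-AM→Tran+Ito.
Loads: Kowalski 1/1, Priya 1/1, Tran 2/2, Greco 2/2, Ito 1/1.

7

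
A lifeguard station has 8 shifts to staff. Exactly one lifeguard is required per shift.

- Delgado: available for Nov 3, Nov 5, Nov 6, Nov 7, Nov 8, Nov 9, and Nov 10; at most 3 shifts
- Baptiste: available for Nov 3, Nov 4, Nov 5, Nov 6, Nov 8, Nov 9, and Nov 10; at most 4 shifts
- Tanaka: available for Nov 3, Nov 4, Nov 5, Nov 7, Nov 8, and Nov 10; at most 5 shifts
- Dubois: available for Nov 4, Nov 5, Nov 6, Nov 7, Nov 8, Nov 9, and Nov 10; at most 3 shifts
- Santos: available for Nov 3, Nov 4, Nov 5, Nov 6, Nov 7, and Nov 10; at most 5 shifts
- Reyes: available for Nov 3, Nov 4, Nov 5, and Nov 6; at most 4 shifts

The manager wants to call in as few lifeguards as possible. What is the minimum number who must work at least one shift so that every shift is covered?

2

8 slots to fill and no one can take more than 5, so at least ⌈8/5⌉ = 2 lifeguards are needed.
Delgado and Tanaka alone can cover everything: Nov 3→Delgado, Nov 4→Tanaka, Nov 5→Tanaka, Nov 6→Delgado, Nov 7→Tanaka, Nov 8→Tanaka, Nov 9→Delgado, Nov 10→Tanaka.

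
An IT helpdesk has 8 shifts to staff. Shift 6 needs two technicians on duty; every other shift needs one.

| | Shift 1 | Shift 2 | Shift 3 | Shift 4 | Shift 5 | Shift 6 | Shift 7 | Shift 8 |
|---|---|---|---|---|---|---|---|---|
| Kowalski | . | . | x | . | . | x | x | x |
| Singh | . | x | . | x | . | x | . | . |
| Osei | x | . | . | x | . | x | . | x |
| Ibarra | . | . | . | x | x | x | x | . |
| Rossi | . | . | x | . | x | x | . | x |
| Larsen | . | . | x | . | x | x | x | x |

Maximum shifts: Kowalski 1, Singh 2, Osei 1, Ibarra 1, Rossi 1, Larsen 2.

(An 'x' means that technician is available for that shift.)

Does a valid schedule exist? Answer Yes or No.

No

Total capacity is 1+2+1+1+1+2 = 8 but 9 worker-slots are needed — infeasible.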